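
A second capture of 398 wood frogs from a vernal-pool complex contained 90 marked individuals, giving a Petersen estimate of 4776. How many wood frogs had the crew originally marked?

From N = M·C/R: M = N·R / C = 4776·90 / 398 = 429840 / 398 = 1080.

M = 1080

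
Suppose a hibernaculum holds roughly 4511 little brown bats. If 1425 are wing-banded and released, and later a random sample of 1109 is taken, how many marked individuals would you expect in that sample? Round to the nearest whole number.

expected recaptures ≈ 350

The marked fraction of the population is 1425/4511, so in a sample of 1109 expect C·(M/N) marked.
E[R] = 1425 × 1109 / 4511 = 1580325 / 4511 ≈ 350.3 → 350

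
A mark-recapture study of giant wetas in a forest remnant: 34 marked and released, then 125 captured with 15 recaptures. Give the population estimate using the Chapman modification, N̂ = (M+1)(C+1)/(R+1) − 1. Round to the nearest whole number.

N̂ = (34+1)(125+1)/(15+1) − 1 = 35·126/16 − 1
= 4410/16 − 1 ≈ 275.6 − 1 ≈ 274.6 → 275

N ≈ 275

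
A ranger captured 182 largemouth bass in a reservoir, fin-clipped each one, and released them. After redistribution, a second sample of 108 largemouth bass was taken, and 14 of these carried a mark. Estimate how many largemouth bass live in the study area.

N = 1404

The marked fraction in the recapture sample should equal the marked fraction in the population: 14/108 = 182/N.
N = (182 × 108) / 14 = 19656 / 14 = 1404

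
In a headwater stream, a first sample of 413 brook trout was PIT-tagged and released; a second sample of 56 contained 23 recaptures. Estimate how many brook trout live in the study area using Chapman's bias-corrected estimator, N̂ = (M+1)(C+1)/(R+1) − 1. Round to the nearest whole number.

N̂ = (413+1)(56+1)/(23+1) − 1 = 414·57/24 − 1
= 23598/24 − 1 ≈ 983.2 − 1 ≈ 982.2 → 982

N ≈ 982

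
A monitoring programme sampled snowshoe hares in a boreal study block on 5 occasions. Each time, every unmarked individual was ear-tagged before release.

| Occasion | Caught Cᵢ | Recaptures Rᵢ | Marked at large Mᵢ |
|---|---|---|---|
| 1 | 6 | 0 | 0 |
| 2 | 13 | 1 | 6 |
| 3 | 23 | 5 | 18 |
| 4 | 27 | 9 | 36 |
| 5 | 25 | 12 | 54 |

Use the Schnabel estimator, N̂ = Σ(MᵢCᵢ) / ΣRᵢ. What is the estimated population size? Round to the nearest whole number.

Σ MᵢCᵢ = 0·6 + 6·13 + 18·23 + 36·27 + 54·25 = 0 + 78 + 414 + 972 + 1350 = 2814
Σ Rᵢ = 0 + 1 + 5 + 9 + 12 = 27
N̂ = 2814 / 27 ≈ 104.2 → 104

N ≈ 104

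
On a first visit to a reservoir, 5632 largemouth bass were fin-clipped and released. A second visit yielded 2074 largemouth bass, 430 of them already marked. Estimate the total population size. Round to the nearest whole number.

If marked individuals mix randomly, R/C ≈ M/N, giving N ≈ M·C/R.
N = (5632 × 2074) / 430 = 11680768 / 430 ≈ 27164.6 → 27165

N ≈ 27,165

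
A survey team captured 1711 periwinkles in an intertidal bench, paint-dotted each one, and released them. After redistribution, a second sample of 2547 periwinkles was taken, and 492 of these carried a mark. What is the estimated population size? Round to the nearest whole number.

Lincoln-Petersen assumes M/N = R/C, so N = M·C / R.
N = (1711 × 2547) / 492 = 4357917 / 492 ≈ 8857.6 → 8858

N ≈ 8858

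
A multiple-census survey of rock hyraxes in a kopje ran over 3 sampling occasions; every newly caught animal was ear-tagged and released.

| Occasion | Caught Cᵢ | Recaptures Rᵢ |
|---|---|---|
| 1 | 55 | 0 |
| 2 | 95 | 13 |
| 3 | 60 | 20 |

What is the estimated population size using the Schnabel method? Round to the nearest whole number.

Marked at large before each occasion: Mᵢ = Σⱼ<ᵢ (Cⱼ − Rⱼ) → M1=0, M2=55, M3=137
Σ MᵢCᵢ = 0·55 + 55·95 + 137·60 = 0 + 5225 + 8220 = 13445
Σ Rᵢ = 0 + 13 + 20 = 33
N̂ = 13445 / 33 ≈ 407.4 → 407

N ≈ 407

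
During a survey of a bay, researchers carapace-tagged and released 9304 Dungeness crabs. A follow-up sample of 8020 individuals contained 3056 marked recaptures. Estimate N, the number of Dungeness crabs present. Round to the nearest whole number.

The marked fraction in the recapture sample should equal the marked fraction in the population: 3056/8020 = 9304/N.
N = (9304 × 8020) / 3056 = 74618080 / 3056 ≈ 24416.9 → 24417

N ≈ 24,417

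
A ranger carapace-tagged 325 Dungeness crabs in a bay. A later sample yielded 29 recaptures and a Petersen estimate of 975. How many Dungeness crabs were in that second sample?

C = 87

From N = M·C/R: C = N·R / M = 975·29 / 325 = 28275 / 325 = 87.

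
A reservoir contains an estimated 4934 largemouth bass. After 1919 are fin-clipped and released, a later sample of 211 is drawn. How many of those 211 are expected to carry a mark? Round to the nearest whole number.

Expected recaptures E[R] = M·C / N.
E[R] = 1919 × 211 / 4934 = 404909 / 4934 ≈ 82.1 → 82

expected recaptures ≈ 82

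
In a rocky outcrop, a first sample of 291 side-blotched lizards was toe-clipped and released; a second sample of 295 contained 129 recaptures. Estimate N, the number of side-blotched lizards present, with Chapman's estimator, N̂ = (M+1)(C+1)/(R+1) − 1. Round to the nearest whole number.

N ≈ 664

N̂ = (291+1)(295+1)/(129+1) − 1 = 292·296/130 − 1
= 86432/130 − 1 ≈ 664.9 − 1 ≈ 663.9 → 664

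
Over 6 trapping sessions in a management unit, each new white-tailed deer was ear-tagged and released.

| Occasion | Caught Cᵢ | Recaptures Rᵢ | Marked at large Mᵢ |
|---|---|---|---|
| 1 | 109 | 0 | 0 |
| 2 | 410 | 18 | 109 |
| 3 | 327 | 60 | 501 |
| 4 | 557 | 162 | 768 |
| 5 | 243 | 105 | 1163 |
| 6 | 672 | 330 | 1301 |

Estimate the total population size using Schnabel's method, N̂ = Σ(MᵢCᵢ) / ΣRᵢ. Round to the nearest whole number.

Σ MᵢCᵢ = 0·109 + 109·410 + 501·327 + 768·557 + 1163·243 + 1301·672 = 0 + 44690 + 163827 + 427776 + 282609 + 874272 = 1793174
Σ Rᵢ = 0 + 18 + 60 + 162 + 105 + 330 = 675
N̂ = 1793174 / 675 ≈ 2656.6 → 2657

N ≈ 2657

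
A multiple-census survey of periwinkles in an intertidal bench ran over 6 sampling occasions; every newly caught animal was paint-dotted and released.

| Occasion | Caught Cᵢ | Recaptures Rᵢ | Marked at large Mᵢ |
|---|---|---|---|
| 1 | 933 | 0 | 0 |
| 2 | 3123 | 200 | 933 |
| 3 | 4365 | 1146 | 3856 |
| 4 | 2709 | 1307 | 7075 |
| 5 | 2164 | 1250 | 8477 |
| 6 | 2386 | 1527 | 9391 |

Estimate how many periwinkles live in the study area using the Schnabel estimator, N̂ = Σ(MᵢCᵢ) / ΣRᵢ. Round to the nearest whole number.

Σ MᵢCᵢ = 0·933 + 933·3123 + 3856·4365 + 7075·2709 + 8477·2164 + 9391·2386 = 0 + 2913759 + 16831440 + 19166175 + 18344228 + 22406926 = 79662528
Σ Rᵢ = 0 + 200 + 1146 + 1307 + 1250 + 1527 = 5430
N̂ = 79662528 / 5430 ≈ 14670.8 → 14671

N ≈ 14,671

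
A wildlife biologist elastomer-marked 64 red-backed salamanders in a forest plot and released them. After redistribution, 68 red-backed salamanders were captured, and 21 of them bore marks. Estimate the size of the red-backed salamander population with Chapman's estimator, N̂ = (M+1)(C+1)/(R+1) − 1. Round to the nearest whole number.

N ≈ 203

N̂ = (64+1)(68+1)/(21+1) − 1 = 65·69/22 − 1
= 4485/22 − 1 ≈ 203.9 − 1 ≈ 202.9 → 203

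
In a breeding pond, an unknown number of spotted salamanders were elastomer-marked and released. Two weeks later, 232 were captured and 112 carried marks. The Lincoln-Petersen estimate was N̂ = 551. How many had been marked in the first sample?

M = 266

From N = M·C/R: M = N·R / C = 551·112 / 232 = 61712 / 232 = 266.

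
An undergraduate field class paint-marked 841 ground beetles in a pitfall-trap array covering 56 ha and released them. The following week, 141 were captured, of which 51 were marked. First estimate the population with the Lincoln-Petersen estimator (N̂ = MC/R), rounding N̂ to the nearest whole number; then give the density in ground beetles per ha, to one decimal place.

density ≈ 41.5 ground beetles per ha

N̂ = 841·141/51 = 118581/51 ≈ 2325.1 → 2325
Density = N̂ / area = 2325 / 56 ≈ 41.52 → 41.5 per ha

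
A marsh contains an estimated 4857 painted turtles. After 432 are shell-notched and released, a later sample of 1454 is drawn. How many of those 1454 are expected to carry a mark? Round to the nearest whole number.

expected recaptures ≈ 129

Expected recaptures E[R] = M·C / N.
E[R] = 432 × 1454 / 4857 = 628128 / 4857 ≈ 129.3 → 129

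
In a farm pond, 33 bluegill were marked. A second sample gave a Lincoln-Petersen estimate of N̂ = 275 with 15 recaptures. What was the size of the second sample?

C = 125

From N = M·C/R: C = N·R / M = 275·15 / 33 = 4125 / 33 = 125.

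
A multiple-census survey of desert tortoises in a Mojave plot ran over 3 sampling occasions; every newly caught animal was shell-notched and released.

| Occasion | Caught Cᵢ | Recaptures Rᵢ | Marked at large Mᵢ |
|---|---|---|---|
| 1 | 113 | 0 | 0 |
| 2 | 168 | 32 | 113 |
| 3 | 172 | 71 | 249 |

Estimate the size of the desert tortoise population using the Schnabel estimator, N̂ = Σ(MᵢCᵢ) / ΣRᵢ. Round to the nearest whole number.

N ≈ 600

Σ MᵢCᵢ = 0·113 + 113·168 + 249·172 = 0 + 18984 + 42828 = 61812
Σ Rᵢ = 0 + 32 + 71 = 103
N̂ = 61812 / 103 ≈ 600.1 → 600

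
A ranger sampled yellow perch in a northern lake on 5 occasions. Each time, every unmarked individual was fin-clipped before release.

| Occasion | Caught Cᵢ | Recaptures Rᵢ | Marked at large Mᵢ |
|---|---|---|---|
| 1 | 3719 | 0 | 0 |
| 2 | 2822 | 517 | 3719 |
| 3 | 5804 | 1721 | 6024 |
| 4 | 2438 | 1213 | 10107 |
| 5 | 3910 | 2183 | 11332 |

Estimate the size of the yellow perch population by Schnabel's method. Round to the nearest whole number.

N ≈ 20,307

Σ MᵢCᵢ = 0·3719 + 3719·2822 + 6024·5804 + 10107·2438 + 11332·3910 = 0 + 10495018 + 34963296 + 24640866 + 44308120 = 114407300
Σ Rᵢ = 0 + 517 + 1721 + 1213 + 2183 = 5634
N̂ = 114407300 / 5634 ≈ 20306.6 → 20307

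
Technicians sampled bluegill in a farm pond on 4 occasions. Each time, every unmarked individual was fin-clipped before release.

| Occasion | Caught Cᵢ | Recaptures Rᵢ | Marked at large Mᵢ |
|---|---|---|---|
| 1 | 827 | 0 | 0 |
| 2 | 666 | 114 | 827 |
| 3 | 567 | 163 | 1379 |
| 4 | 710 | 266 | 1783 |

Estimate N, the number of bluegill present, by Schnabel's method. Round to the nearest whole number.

N ≈ 4786

Σ MᵢCᵢ = 0·827 + 827·666 + 1379·567 + 1783·710 = 0 + 550782 + 781893 + 1265930 = 2598605
Σ Rᵢ = 0 + 114 + 163 + 266 = 543
N̂ = 2598605 / 543 ≈ 4785.6 → 4786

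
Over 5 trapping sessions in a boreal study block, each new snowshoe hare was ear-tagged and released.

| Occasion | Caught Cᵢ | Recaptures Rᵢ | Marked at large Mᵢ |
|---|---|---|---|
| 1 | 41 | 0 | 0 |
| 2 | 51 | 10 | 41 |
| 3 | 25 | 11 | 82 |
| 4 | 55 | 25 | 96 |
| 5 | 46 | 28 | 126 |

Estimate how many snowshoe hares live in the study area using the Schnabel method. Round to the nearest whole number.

N ≈ 206

Σ MᵢCᵢ = 0·41 + 41·51 + 82·25 + 96·55 + 126·46 = 0 + 2091 + 2050 + 5280 + 5796 = 15217
Σ Rᵢ = 0 + 10 + 11 + 25 + 28 = 74
N̂ = 15217 / 74 ≈ 205.6 → 206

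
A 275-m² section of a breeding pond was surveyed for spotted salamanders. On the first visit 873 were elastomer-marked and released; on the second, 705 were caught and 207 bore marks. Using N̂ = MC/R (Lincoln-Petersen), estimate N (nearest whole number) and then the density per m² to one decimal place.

N̂ = 873·705/207 = 615465/207 ≈ 2973.3 → 2973
Density = N̂ / area = 2973 / 275 ≈ 10.81 → 10.8 per m²

density ≈ 10.8 spotted salamanders per m²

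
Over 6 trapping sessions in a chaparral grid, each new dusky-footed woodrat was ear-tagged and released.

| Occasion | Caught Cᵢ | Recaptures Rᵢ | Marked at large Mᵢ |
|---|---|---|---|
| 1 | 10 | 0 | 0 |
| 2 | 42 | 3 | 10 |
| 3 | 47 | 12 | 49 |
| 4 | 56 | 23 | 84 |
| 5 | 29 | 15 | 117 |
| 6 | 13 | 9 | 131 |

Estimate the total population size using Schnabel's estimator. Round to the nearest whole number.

Σ MᵢCᵢ = 0·10 + 10·42 + 49·47 + 84·56 + 117·29 + 131·13 = 0 + 420 + 2303 + 4704 + 3393 + 1703 = 12523
Σ Rᵢ = 0 + 3 + 12 + 23 + 15 + 9 = 62
N̂ = 12523 / 62 ≈ 202.0 → 202

N ≈ 202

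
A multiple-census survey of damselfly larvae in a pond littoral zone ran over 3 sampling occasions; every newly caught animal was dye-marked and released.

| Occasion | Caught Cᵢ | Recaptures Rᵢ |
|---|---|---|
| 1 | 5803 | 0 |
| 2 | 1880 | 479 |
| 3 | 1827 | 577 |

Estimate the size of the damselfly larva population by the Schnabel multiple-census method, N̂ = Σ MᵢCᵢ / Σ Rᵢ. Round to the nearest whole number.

Marked at large before each occasion: Mᵢ = Σⱼ<ᵢ (Cⱼ − Rⱼ) → M1=0, M2=5803, M3=7204
Σ MᵢCᵢ = 0·5803 + 5803·1880 + 7204·1827 = 0 + 10909640 + 13161708 = 24071348
Σ Rᵢ = 0 + 479 + 577 = 1056
N̂ = 24071348 / 1056 ≈ 22794.8 → 22795

N ≈ 22,795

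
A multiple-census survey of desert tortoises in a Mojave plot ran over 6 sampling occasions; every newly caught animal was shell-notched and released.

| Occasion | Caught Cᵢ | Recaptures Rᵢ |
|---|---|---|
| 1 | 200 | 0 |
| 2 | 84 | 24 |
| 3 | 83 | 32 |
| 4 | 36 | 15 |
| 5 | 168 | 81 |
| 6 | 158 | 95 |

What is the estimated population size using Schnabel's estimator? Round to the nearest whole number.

N ≈ 695

Marked at large before each occasion: Mᵢ = Σⱼ<ᵢ (Cⱼ − Rⱼ) → M1=0, M2=200, M3=260, M4=311, M5=332, M6=419
Σ MᵢCᵢ = 0·200 + 200·84 + 260·83 + 311·36 + 332·168 + 419·158 = 0 + 16800 + 21580 + 11196 + 55776 + 66202 = 171554
Σ Rᵢ = 0 + 24 + 32 + 15 + 81 + 95 = 247
N̂ = 171554 / 247 ≈ 694.6 → 695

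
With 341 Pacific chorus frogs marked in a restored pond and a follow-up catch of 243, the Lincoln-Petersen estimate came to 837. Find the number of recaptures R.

From N = M·C/R: R = M·C / N = 341·243 / 837 = 82863 / 837 = 99.

R = 99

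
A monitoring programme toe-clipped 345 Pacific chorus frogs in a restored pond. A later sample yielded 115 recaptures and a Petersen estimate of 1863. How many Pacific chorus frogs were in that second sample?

From N = M·C/R: C = N·R / M = 1863·115 / 345 = 214245 / 345 = 621.

C = 621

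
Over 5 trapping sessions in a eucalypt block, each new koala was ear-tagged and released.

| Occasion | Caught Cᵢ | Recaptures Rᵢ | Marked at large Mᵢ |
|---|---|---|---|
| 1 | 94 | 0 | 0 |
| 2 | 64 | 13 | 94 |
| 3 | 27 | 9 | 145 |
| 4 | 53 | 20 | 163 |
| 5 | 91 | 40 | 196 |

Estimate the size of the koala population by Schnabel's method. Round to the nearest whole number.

Σ MᵢCᵢ = 0·94 + 94·64 + 145·27 + 163·53 + 196·91 = 0 + 6016 + 3915 + 8639 + 17836 = 36406
Σ Rᵢ = 0 + 13 + 9 + 20 + 40 = 82
N̂ = 36406 / 82 ≈ 444.0 → 444

N ≈ 444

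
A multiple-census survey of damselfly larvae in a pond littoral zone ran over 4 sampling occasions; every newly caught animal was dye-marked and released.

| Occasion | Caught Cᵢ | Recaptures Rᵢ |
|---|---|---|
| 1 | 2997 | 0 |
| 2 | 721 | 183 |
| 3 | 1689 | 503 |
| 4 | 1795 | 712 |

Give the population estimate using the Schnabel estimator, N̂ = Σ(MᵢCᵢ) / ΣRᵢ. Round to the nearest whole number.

Marked at large before each occasion: Mᵢ = Σⱼ<ᵢ (Cⱼ − Rⱼ) → M1=0, M2=2997, M3=3535, M4=4721
Σ MᵢCᵢ = 0·2997 + 2997·721 + 3535·1689 + 4721·1795 = 0 + 2160837 + 5970615 + 8474195 = 16605647
Σ Rᵢ = 0 + 183 + 503 + 712 = 1398
N̂ = 16605647 / 1398 ≈ 11878.1 → 11878

N ≈ 11,878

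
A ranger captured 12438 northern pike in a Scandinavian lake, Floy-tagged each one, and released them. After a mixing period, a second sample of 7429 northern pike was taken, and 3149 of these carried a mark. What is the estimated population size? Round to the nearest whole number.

N ≈ 29,343

If marked individuals mix randomly, R/C ≈ M/N, giving N ≈ M·C/R.
N = (12438 × 7429) / 3149 = 92401902 / 3149 ≈ 29343.3 → 29343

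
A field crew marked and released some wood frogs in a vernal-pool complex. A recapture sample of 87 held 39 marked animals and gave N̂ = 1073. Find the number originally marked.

From N = M·C/R: M = N·R / C = 1073·39 / 87 = 41847 / 87 = 481.

M = 481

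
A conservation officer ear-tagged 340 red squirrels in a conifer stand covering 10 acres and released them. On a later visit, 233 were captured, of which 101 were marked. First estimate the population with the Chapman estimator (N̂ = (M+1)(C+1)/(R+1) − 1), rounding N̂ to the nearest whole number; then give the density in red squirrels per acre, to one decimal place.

density ≈ 78.1 red squirrels per acre

N̂ = 341·234/102 − 1 = 79794/102 − 1 ≈ 781.3 → 781
Density = N̂ / area = 781 / 10 ≈ 78.10 → 78.1 per acre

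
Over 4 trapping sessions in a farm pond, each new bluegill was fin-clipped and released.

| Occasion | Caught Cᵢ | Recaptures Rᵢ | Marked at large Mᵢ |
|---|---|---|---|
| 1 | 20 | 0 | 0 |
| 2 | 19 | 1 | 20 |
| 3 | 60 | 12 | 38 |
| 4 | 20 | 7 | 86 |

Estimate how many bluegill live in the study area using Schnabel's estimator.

Σ MᵢCᵢ = 0·20 + 20·19 + 38·60 + 86·20 = 0 + 380 + 2280 + 1720 = 4380
Σ Rᵢ = 0 + 1 + 12 + 7 = 20
N̂ = 4380 / 20 = 219

N = 219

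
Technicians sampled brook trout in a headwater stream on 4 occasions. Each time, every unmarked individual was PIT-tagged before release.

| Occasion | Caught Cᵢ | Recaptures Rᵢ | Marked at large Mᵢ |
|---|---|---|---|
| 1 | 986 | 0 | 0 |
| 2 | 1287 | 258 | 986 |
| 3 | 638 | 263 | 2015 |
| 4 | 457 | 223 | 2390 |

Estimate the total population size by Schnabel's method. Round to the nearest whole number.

Σ MᵢCᵢ = 0·986 + 986·1287 + 2015·638 + 2390·457 = 0 + 1268982 + 1285570 + 1092230 = 3646782
Σ Rᵢ = 0 + 258 + 263 + 223 = 744
N̂ = 3646782 / 744 ≈ 4901.6 → 4902

N ≈ 4902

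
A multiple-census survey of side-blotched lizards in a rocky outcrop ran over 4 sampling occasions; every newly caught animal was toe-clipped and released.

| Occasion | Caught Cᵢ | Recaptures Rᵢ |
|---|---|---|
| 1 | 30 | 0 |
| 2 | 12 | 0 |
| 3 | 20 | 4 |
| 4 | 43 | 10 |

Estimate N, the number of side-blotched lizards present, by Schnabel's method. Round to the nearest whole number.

N ≈ 264

Marked at large before each occasion: Mᵢ = Σⱼ<ᵢ (Cⱼ − Rⱼ) → M1=0, M2=30, M3=42, M4=58
Σ MᵢCᵢ = 0·30 + 30·12 + 42·20 + 58·43 = 0 + 360 + 840 + 2494 = 3694
Σ Rᵢ = 0 + 0 + 4 + 10 = 14
N̂ = 3694 / 14 ≈ 263.9 → 264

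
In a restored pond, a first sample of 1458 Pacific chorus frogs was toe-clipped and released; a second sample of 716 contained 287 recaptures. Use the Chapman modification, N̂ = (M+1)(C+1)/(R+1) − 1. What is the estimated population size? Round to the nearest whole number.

N̂ = (1458+1)(716+1)/(287+1) − 1 = 1459·717/288 − 1
= 1046103/288 − 1 ≈ 3632.3 − 1 ≈ 3631.3 → 3631

N ≈ 3631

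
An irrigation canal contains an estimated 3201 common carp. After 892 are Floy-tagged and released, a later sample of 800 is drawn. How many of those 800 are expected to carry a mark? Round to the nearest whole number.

Expected recaptures E[R] = M·C / N.
E[R] = 892 × 800 / 3201 = 713600 / 3201 ≈ 222.9 → 223

expected recaptures ≈ 223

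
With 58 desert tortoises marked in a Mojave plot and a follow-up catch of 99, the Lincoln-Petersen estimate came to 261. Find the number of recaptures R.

From N = M·C/R: R = M·C / N = 58·99 / 261 = 5742 / 261 = 22.

R = 22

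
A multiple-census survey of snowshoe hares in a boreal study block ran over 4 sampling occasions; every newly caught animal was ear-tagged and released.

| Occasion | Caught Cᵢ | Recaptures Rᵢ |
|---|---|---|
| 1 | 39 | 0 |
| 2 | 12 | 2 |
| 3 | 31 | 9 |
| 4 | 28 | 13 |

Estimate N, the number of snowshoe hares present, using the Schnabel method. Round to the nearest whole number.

N ≈ 166

Marked at large before each occasion: Mᵢ = Σⱼ<ᵢ (Cⱼ − Rⱼ) → M1=0, M2=39, M3=49, M4=71
Σ MᵢCᵢ = 0·39 + 39·12 + 49·31 + 71·28 = 0 + 468 + 1519 + 1988 = 3975
Σ Rᵢ = 0 + 2 + 9 + 13 = 24
N̂ = 3975 / 24 ≈ 165.6 → 166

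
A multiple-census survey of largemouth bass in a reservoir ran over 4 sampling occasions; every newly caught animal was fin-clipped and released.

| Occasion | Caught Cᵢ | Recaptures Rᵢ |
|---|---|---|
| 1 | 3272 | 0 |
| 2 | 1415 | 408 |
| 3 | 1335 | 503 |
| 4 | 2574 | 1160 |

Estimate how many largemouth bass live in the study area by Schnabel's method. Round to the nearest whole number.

Marked at large before each occasion: Mᵢ = Σⱼ<ᵢ (Cⱼ − Rⱼ) → M1=0, M2=3272, M3=4279, M4=5111
Σ MᵢCᵢ = 0·3272 + 3272·1415 + 4279·1335 + 5111·2574 = 0 + 4629880 + 5712465 + 13155714 = 23498059
Σ Rᵢ = 0 + 408 + 503 + 1160 = 2071
N̂ = 23498059 / 2071 ≈ 11346.2 → 11346

N ≈ 11,346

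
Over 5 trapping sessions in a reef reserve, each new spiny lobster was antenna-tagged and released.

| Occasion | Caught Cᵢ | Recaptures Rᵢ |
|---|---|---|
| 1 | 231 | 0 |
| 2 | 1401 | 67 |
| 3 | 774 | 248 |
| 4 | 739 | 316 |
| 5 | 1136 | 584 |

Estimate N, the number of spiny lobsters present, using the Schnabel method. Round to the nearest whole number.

Marked at large before each occasion: Mᵢ = Σⱼ<ᵢ (Cⱼ − Rⱼ) → M1=0, M2=231, M3=1565, M4=2091, M5=2514
Σ MᵢCᵢ = 0·231 + 231·1401 + 1565·774 + 2091·739 + 2514·1136 = 0 + 323631 + 1211310 + 1545249 + 2855904 = 5936094
Σ Rᵢ = 0 + 67 + 248 + 316 + 584 = 1215
N̂ = 5936094 / 1215 ≈ 4885.7 → 4886

N ≈ 4886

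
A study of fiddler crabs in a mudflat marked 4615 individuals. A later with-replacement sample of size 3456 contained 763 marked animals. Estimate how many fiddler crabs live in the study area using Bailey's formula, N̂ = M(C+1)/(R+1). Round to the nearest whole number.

N̂ = 4615·(3456+1)/(763+1) = 4615·3457/764 = 15954055/764 ≈ 20882.3 → 20882

N ≈ 20,882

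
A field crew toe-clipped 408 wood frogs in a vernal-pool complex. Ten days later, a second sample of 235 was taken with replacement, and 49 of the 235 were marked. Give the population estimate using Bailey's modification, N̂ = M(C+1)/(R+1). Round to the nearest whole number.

N ≈ 1926

N̂ = 408·(235+1)/(49+1) = 408·236/50 = 96288/50 ≈ 1925.8 → 1926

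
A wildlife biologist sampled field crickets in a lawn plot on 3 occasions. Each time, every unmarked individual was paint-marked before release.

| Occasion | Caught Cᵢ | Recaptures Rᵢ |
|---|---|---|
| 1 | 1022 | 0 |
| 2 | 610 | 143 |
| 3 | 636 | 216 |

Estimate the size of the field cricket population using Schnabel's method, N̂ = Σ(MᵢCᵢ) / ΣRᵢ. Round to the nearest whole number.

N ≈ 4374

Marked at large before each occasion: Mᵢ = Σⱼ<ᵢ (Cⱼ − Rⱼ) → M1=0, M2=1022, M3=1489
Σ MᵢCᵢ = 0·1022 + 1022·610 + 1489·636 = 0 + 623420 + 947004 = 1570424
Σ Rᵢ = 0 + 143 + 216 = 359
N̂ = 1570424 / 359 ≈ 4374.4 → 4374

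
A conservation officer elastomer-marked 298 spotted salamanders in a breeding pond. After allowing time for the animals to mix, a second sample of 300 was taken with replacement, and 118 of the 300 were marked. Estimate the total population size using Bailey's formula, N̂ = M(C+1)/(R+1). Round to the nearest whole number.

N ≈ 754

N̂ = 298·(300+1)/(118+1) = 298·301/119 = 89698/119 ≈ 753.8 → 754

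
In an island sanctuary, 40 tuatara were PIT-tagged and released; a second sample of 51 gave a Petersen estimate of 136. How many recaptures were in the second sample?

R = 15

From N = M·C/R: R = M·C / N = 40·51 / 136 = 2040 / 136 = 15.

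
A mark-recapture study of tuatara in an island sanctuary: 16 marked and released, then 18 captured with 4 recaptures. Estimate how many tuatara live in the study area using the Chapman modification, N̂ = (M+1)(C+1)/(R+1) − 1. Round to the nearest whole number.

N̂ = (16+1)(18+1)/(4+1) − 1 = 17·19/5 − 1
= 323/5 − 1 ≈ 64.6 − 1 ≈ 63.6 → 64

N ≈ 64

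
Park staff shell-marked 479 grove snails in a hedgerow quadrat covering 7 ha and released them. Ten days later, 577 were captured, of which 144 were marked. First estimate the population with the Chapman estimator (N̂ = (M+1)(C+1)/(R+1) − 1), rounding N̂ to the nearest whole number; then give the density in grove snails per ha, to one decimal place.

N̂ = 480·578/145 − 1 = 277440/145 − 1 ≈ 1912.4 → 1912
Density = N̂ / area = 1912 / 7 ≈ 273.14 → 273.1 per ha

density ≈ 273.1 grove snails per ha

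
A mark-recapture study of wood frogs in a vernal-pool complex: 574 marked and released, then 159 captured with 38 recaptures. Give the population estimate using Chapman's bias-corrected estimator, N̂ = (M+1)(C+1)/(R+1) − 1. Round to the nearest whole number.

N ≈ 2358

N̂ = (574+1)(159+1)/(38+1) − 1 = 575·160/39 − 1
= 92000/39 − 1 ≈ 2359.0 − 1 ≈ 2358.0 → 2358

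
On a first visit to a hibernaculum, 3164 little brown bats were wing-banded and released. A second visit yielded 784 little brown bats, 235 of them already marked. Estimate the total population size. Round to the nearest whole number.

N = (3164 × 784) / 235 = 2480576 / 235 ≈ 10555.6 → 10556

N ≈ 10,556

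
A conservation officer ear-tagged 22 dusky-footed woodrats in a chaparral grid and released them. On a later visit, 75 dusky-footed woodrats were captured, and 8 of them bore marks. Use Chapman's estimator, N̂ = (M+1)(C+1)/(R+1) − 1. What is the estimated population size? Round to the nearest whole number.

N̂ = (22+1)(75+1)/(8+1) − 1 = 23·76/9 − 1
= 1748/9 − 1 ≈ 194.2 − 1 ≈ 193.2 → 193

N ≈ 193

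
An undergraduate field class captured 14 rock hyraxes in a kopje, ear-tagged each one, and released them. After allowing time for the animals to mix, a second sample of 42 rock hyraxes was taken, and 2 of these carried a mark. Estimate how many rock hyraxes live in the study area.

N = (14 × 42) / 2 = 588 / 2 = 294

N = 294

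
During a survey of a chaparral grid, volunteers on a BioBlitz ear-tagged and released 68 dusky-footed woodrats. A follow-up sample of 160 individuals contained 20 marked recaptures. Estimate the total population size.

N = 544

Lincoln-Petersen assumes M/N = R/C, so N = M·C / R.
N = (68 × 160) / 20 = 10880 / 20 = 544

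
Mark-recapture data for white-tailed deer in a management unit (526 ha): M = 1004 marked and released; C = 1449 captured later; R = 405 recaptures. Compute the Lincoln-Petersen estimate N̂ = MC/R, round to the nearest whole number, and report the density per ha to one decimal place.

N̂ = 1004·1449/405 = 1454796/405 ≈ 3592.1 → 3592
Density = N̂ / area = 3592 / 526 ≈ 6.83 → 6.8 per ha

density ≈ 6.8 white-tailed deer per ha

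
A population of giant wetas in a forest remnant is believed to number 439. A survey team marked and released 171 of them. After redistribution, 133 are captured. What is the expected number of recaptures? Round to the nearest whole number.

expected recaptures ≈ 52

The marked fraction of the population is 171/439, so in a sample of 133 expect C·(M/N) marked.
E[R] = 171 × 133 / 439 = 22743 / 439 ≈ 51.8 → 52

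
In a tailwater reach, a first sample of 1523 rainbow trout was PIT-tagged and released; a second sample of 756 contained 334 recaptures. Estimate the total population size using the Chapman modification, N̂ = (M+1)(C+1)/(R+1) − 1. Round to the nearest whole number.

N̂ = (1523+1)(756+1)/(334+1) − 1 = 1524·757/335 − 1
= 1153668/335 − 1 ≈ 3443.8 − 1 ≈ 3442.8 → 3443

N ≈ 3443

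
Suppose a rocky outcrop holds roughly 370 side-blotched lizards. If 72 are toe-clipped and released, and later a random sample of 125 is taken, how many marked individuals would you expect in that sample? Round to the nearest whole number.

Expected recaptures E[R] = M·C / N.
E[R] = 72 × 125 / 370 = 9000 / 370 ≈ 24.3 → 24

expected recaptures ≈ 24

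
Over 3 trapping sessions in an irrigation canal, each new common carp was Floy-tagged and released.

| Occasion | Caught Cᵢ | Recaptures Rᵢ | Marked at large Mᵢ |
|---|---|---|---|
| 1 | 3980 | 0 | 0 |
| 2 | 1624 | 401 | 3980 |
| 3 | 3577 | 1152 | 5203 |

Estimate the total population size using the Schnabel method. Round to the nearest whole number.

Σ MᵢCᵢ = 0·3980 + 3980·1624 + 5203·3577 = 0 + 6463520 + 18611131 = 25074651
Σ Rᵢ = 0 + 401 + 1152 = 1553
N̂ = 25074651 / 1553 ≈ 16145.9 → 16146

N ≈ 16,146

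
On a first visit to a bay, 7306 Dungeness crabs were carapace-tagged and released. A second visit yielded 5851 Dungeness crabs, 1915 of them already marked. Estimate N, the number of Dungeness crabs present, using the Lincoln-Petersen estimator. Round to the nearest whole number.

N ≈ 22,322

Lincoln-Petersen assumes M/N = R/C, so N = M·C / R.
N = (7306 × 5851) / 1915 = 42747406 / 1915 ≈ 22322.4 → 22322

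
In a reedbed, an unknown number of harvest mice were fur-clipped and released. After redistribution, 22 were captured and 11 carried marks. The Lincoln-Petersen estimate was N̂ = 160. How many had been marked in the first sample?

M = 80

From N = M·C/R: M = N·R / C = 160·11 / 22 = 1760 / 22 = 80.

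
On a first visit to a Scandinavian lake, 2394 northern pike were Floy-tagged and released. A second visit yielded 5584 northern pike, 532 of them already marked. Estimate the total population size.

N = 25,128

N = (2394 × 5584) / 532 = 13368096 / 532 = 25128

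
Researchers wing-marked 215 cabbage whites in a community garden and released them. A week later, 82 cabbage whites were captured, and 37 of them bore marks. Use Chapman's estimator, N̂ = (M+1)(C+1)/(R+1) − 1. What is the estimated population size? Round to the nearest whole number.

N̂ = (215+1)(82+1)/(37+1) − 1 = 216·83/38 − 1
= 17928/38 − 1 ≈ 471.8 − 1 ≈ 470.8 → 471

N ≈ 471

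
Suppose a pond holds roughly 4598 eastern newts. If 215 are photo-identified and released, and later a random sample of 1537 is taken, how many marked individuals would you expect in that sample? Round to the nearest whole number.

Expected recaptures E[R] = M·C / N.
E[R] = 215 × 1537 / 4598 = 330455 / 4598 ≈ 71.9 → 72

expected recaptures ≈ 72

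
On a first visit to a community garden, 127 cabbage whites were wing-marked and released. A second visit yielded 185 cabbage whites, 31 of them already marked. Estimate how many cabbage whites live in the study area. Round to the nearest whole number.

N ≈ 758

N = (127 × 185) / 31 = 23495 / 31 ≈ 757.9 → 758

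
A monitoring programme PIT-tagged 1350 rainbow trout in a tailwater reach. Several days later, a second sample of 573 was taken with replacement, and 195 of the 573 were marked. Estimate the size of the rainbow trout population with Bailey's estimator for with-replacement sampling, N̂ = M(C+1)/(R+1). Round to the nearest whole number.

N̂ = 1350·(573+1)/(195+1) = 1350·574/196 = 774900/196 ≈ 3953.6 → 3954

N ≈ 3954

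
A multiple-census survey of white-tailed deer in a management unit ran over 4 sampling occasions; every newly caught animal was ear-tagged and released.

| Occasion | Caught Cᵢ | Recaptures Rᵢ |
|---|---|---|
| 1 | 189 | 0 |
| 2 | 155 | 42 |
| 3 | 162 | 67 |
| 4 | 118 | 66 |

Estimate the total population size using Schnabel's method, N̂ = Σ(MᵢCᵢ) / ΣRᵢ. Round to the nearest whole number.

N ≈ 715

Marked at large before each occasion: Mᵢ = Σⱼ<ᵢ (Cⱼ − Rⱼ) → M1=0, M2=189, M3=302, M4=397
Σ MᵢCᵢ = 0·189 + 189·155 + 302·162 + 397·118 = 0 + 29295 + 48924 + 46846 = 125065
Σ Rᵢ = 0 + 42 + 67 + 66 = 175
N̂ = 125065 / 175 ≈ 714.7 → 715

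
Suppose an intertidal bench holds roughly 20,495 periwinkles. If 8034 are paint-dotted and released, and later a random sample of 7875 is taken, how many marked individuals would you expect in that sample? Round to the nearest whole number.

expected recaptures ≈ 3087

The marked fraction of the population is 8034/20495, so in a sample of 7875 expect C·(M/N) marked.
E[R] = 8034 × 7875 / 20495 = 63267750 / 20495 ≈ 3087.0 → 3087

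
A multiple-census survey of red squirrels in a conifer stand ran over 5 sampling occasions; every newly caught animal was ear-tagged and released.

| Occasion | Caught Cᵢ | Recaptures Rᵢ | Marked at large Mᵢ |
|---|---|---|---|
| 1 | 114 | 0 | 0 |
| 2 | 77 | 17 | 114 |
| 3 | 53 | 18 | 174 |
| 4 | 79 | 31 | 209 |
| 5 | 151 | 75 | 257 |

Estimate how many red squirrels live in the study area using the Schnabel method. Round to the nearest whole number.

N ≈ 520

Σ MᵢCᵢ = 0·114 + 114·77 + 174·53 + 209·79 + 257·151 = 0 + 8778 + 9222 + 16511 + 38807 = 73318
Σ Rᵢ = 0 + 17 + 18 + 31 + 75 = 141
N̂ = 73318 / 141 ≈ 520.0 → 520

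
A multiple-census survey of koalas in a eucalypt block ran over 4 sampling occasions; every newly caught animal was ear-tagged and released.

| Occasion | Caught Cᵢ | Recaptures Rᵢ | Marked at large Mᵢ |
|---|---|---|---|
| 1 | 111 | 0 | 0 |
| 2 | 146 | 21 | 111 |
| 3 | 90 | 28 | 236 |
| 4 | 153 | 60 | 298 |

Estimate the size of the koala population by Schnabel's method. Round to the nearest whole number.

N ≈ 762

Σ MᵢCᵢ = 0·111 + 111·146 + 236·90 + 298·153 = 0 + 16206 + 21240 + 45594 = 83040
Σ Rᵢ = 0 + 21 + 28 + 60 = 109
N̂ = 83040 / 109 ≈ 761.8 → 762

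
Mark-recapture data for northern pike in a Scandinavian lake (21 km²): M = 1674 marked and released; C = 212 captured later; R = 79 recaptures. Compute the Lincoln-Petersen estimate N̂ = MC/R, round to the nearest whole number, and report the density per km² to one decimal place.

density ≈ 213.9 northern pike per km²

N̂ = 1674·212/79 = 354888/79 ≈ 4492.3 → 4492
Density = N̂ / area = 4492 / 21 ≈ 213.90 → 213.9 per km²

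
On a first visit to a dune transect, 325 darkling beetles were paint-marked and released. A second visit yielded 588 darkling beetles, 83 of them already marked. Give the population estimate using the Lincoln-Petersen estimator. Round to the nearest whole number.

N ≈ 2302

N = (325 × 588) / 83 = 191100 / 83 ≈ 2302.4 → 2302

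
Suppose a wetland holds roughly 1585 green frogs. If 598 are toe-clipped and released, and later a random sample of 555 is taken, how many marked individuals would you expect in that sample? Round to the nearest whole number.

Expected recaptures E[R] = M·C / N.
E[R] = 598 × 555 / 1585 = 331890 / 1585 ≈ 209.4 → 209

expected recaptures ≈ 209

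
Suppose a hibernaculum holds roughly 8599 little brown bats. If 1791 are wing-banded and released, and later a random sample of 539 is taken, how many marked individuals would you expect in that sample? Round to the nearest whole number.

expected recaptures ≈ 112

Expected recaptures E[R] = M·C / N.
E[R] = 1791 × 539 / 8599 = 965349 / 8599 ≈ 112.3 → 112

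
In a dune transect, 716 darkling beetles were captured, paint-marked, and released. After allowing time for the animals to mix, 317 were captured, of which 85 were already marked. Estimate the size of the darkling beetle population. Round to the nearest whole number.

N ≈ 2670

N = (716 × 317) / 85 = 226972 / 85 ≈ 2670.3 → 2670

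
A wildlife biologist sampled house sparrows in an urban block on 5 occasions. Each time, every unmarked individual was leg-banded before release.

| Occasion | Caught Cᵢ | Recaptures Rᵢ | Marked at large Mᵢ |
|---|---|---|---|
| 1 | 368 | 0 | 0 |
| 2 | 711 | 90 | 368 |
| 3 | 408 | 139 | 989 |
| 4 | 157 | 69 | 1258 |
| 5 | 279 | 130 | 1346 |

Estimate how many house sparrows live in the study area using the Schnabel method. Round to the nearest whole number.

Σ MᵢCᵢ = 0·368 + 368·711 + 989·408 + 1258·157 + 1346·279 = 0 + 261648 + 403512 + 197506 + 375534 = 1238200
Σ Rᵢ = 0 + 90 + 139 + 69 + 130 = 428
N̂ = 1238200 / 428 ≈ 2893.0 → 2893

N ≈ 2893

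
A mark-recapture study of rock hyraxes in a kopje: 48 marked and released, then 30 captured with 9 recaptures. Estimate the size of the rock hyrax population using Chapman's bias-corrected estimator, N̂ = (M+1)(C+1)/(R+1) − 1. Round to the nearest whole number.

N̂ = (48+1)(30+1)/(9+1) − 1 = 49·31/10 − 1
= 1519/10 − 1 ≈ 151.9 − 1 ≈ 150.9 → 151

N ≈ 151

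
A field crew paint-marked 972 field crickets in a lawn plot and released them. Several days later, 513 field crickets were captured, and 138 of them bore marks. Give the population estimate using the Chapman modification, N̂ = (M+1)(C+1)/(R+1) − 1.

N = 3597

N̂ = (972+1)(513+1)/(138+1) − 1 = 973·514/139 − 1
= 500122/139 − 1 = 3598 − 1 = 3597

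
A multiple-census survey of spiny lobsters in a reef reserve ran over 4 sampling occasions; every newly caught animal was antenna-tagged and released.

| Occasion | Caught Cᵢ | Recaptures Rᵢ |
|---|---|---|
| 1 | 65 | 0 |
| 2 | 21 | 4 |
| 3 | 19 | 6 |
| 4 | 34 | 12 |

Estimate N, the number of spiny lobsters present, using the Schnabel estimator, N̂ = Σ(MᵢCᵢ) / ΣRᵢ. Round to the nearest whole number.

Marked at large before each occasion: Mᵢ = Σⱼ<ᵢ (Cⱼ − Rⱼ) → M1=0, M2=65, M3=82, M4=95
Σ MᵢCᵢ = 0·65 + 65·21 + 82·19 + 95·34 = 0 + 1365 + 1558 + 3230 = 6153
Σ Rᵢ = 0 + 4 + 6 + 12 = 22
N̂ = 6153 / 22 ≈ 279.7 → 280

N ≈ 280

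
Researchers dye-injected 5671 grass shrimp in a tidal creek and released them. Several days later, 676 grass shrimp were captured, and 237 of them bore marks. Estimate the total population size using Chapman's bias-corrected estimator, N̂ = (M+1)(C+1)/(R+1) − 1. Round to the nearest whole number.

N̂ = (5671+1)(676+1)/(237+1) − 1 = 5672·677/238 − 1
= 3839944/238 − 1 ≈ 16134.2 − 1 ≈ 16133.2 → 16133

N ≈ 16,133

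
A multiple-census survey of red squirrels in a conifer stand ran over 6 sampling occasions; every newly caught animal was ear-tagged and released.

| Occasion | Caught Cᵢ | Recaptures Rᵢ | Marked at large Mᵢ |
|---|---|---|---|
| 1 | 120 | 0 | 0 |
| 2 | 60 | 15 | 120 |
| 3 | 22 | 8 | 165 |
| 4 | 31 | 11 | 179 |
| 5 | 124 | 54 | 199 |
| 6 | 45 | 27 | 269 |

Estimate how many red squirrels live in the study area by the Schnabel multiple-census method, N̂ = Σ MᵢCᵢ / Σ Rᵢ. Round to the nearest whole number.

Σ MᵢCᵢ = 0·120 + 120·60 + 165·22 + 179·31 + 199·124 + 269·45 = 0 + 7200 + 3630 + 5549 + 24676 + 12105 = 53160
Σ Rᵢ = 0 + 15 + 8 + 11 + 54 + 27 = 115
N̂ = 53160 / 115 ≈ 462.3 → 462

N ≈ 462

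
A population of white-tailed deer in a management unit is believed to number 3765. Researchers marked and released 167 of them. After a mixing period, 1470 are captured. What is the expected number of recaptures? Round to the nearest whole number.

The marked fraction of the population is 167/3765, so in a sample of 1470 expect C·(M/N) marked.
E[R] = 167 × 1470 / 3765 = 245490 / 3765 ≈ 65.2 → 65

expected recaptures ≈ 65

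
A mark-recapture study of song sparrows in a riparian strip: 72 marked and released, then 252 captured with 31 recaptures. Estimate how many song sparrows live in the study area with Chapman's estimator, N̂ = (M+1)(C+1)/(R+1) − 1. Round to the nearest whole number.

N ≈ 576

N̂ = (72+1)(252+1)/(31+1) − 1 = 73·253/32 − 1
= 18469/32 − 1 ≈ 577.2 − 1 ≈ 576.2 → 576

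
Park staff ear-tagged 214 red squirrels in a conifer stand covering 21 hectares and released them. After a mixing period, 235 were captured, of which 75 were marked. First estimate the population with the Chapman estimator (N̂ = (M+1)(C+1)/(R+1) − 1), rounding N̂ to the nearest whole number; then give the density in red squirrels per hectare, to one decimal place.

density ≈ 31.8 red squirrels per hectare

N̂ = 215·236/76 − 1 = 50740/76 − 1 ≈ 666.6 → 667
Density = N̂ / area = 667 / 21 ≈ 31.76 → 31.8 per hectare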